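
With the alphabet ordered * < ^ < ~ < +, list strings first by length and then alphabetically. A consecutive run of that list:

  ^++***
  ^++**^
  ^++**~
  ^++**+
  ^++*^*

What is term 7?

^++*^~

Advancing 2 positions from ^++*^* through ^++*^* → ^++*^^ reaches term 7.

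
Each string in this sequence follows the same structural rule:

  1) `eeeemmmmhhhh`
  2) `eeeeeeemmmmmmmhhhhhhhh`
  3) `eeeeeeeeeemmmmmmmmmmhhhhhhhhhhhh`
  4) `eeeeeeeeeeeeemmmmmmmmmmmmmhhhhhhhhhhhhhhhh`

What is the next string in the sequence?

eeeeeeeeeeeeeeeemmmmmmmmmmmmmmmmhhhhhhhhhhhhhhhhhhhh

Each string has the form e^{3n+1} m^{3n+1} h^{4n} (n = 1, 2, …).
At n = 5 the blocks have lengths 16, 16, 20.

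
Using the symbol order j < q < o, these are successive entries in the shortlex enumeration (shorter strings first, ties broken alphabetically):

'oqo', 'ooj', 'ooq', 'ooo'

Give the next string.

After ooo the length-3 strings are exhausted; the first length-4 string is 4 copies of j.

jjjj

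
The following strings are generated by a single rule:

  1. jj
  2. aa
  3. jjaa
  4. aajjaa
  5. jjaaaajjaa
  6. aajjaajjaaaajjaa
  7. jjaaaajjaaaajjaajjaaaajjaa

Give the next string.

aajjaajjaaaajjaajjaaaajjaaaajjaajjaaaajjaa

From term 3 onward, concatenate the second-to-last term with the last: jj·aa = jjaa, aa·jjaa = aajjaa, …
Continuing: aajjaajjaaaajjaa · jjaaaajjaaaajjaajjaaaajjaa gives term 8.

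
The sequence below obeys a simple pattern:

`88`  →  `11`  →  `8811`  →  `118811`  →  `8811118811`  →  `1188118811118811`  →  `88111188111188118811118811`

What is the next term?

This is a Fibonacci-style word recurrence s(k) = s(k−2)·s(k−1): e.g. 88·11 = 8811.
Continuing: 1188118811118811 · 88111188111188118811118811 gives term 8.

118811881111881188111188111188118811118811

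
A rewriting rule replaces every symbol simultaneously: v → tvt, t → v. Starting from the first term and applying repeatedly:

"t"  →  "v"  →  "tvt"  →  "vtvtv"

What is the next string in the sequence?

tvtvtvtvtvt

Rewriting each symbol of vtvtv: v→tvt, t→v, v→tvt, t→v, v→tvt, which concatenates to tvt v tvt v tvt.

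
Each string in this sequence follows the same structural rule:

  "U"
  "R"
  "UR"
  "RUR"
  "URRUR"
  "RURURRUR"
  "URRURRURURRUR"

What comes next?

RURURRURURRURRURURRUR

Each term (from the third on) is the two preceding terms concatenated in order: term 3 = U·R = UR.
The next term joins RURURRUR and URRURRURURRUR.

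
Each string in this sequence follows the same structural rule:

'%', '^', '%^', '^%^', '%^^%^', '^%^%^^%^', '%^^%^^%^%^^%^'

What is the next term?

This is a Fibonacci-style word recurrence s(k) = s(k−2)·s(k−1): e.g. %·^ = %^.
Continuing: ^%^%^^%^ · %^^%^^%^%^^%^ gives term 8.

^%^%^^%^%^^%^^%^%^^%^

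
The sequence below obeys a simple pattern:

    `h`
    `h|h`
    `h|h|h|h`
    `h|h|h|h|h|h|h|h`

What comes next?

s(k+1) = s(k)·|·s(k) — each term doubles the last with '|' between the halves.
So the next term is two copies of h|h|h|h|h|h|h|h with '|' between the halves.

h|h|h|h|h|h|h|h|h|h|h|h|h|h|h|h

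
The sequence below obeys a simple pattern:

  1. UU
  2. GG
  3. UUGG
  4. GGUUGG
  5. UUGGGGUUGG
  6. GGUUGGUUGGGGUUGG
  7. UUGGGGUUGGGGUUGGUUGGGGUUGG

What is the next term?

This is a Fibonacci-style word recurrence s(k) = s(k−2)·s(k−1): e.g. UU·GG = UUGG.
So term 8 is GGUUGGUUGGGGUUGG·UUGGGGUUGGGGUUGGUUGGGGUUGG.

GGUUGGUUGGGGUUGGUUGGGGUUGGGGUUGGUUGGGGUUGG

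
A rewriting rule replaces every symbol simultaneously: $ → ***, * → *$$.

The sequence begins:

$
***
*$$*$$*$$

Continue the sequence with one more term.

Apply φ to *$$*$$*$$ symbol by symbol: *→*$$, $→***, $→***, *→*$$, $→***, $→***, *→*$$, $→***, $→***; joined: *$$ *** *** *$$ *** *** *$$ *** ***.

*$$*******$$*******$$******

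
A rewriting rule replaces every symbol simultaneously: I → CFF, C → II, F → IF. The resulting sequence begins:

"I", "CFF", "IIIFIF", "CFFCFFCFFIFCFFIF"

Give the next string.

Applying the rule to each of the 16 symbols of CFFCFFCFFIFCFFIF gives the pieces II IF IF II IF IF II IF IF CFF IF II IF IF CFF IF, which concatenate to the answer.

IIIFIFIIIFIFIIIFIFCFFIFIIIFIFCFFIF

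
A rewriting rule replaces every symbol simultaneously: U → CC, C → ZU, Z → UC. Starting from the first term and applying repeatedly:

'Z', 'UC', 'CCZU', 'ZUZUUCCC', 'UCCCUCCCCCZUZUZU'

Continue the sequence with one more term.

Replace each of the 16 characters of UCCCUCCCCCZUZUZU in place — CC ZU ZU ZU CC ZU ZU ZU ZU ZU UC CC UC CC UC CC — and concatenate.

CCZUZUZUCCZUZUZUZUZUUCCCUCCCUCCC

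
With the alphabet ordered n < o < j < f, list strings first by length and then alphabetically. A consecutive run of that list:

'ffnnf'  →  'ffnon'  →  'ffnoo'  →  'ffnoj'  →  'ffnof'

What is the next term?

Treat ffnof as a base-4 numeral over the given alphabet and add one, carrying through any trailing f's.

ffnjn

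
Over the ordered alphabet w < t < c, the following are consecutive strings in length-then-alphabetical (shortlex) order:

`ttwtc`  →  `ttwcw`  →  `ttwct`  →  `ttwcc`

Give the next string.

Find the rightmost character of ttwcc below c, bump it to the next letter, and reset everything to its right to w.

tttww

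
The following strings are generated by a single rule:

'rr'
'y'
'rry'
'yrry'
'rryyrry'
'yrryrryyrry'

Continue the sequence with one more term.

rryyrryyrryrryyrry

Each term (from the third on) is the two preceding terms concatenated in order: term 3 = rr·y = rry.
Continuing: rryyrry · yrryrryyrry gives term 7.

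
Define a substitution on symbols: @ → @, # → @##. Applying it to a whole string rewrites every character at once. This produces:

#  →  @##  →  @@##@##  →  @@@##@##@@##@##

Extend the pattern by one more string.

@@@@##@##@@##@##@@@##@##@@##@##

φ(@@@##@##@@##@##) expands symbol-by-symbol to @ @ @ @## @## @ @## @## @ @ @## @## @ @## @##; joining the 15 pieces gives the next term.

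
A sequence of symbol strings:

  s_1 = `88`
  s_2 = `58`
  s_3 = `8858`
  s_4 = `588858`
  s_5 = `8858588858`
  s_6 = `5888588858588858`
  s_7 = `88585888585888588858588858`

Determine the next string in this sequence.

Each term (from the third on) is the two preceding terms concatenated in order: term 3 = 88·58 = 8858.
So term 8 is 5888588858588858·88585888585888588858588858.

588858885858885888585888585888588858588858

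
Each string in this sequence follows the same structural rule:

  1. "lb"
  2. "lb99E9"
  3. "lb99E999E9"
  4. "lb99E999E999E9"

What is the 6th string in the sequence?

Each term is the previous one with 99E9 appended.
From lb99E999E999E9, 2 further steps: lb99E999E999E9 → lb99E999E999E999E9 → (answer).

lb99E999E999E999E999E9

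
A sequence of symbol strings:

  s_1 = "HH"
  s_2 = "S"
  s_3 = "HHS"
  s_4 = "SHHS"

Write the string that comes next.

This is a Fibonacci-style word recurrence s(k) = s(k−2)·s(k−1): e.g. HH·S = HHS.
So term 5 is HHS·SHHS.

HHSSHHS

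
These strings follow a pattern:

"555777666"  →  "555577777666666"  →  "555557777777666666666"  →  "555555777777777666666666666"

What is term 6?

Term n consists of n+2 5's, followed by 2n+1 7's, followed by 3n 6's (n = 1, 2, …).
At n = 6 the blocks have lengths 8, 13, 18.

555555557777777777777666666666666666666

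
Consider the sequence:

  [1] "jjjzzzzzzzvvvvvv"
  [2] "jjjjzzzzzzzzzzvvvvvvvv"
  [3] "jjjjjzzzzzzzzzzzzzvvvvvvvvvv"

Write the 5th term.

jjjjjjjzzzzzzzzzzzzzzzzzzzvvvvvvvvvvvvvv

The n-th term is n j's then 3n-2 z's then 2n v's, where the shown terms are n = 3, 4, 5.
For term 5, n = 7, so the run lengths are 7, 19, 14.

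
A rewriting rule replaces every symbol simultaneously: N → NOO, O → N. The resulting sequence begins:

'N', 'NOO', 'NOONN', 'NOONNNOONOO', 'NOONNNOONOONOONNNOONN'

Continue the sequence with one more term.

φ(NOONNNOONOONOONNNOONN) expands symbol-by-symbol to NOO N N NOO NOO NOO N N NOO N N NOO N N NOO NOO NOO N N NOO NOO; joining the 21 pieces gives the next term.

NOONNNOONOONOONNNOONNNOONNNOONOONOONNNOONOO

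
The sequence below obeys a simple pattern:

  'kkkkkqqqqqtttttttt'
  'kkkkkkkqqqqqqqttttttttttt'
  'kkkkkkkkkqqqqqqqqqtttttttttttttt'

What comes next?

The n-th term is 2n+1 k's then 2n+1 q's then 3n+2 t's, where the shown terms are n = 2, 3, 4.
At n = 5 the blocks have lengths 11, 11, 17.

kkkkkkkkkkkqqqqqqqqqqqttttttttttttttttt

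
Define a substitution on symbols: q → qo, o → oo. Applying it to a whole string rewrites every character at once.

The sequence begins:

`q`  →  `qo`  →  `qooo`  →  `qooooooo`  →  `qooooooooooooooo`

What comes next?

Applying the rule to each of the 16 symbols of qooooooooooooooo gives the pieces qo oo oo oo oo oo oo oo oo oo oo oo oo oo oo oo, which concatenate to the answer.

qooooooooooooooooooooooooooooooo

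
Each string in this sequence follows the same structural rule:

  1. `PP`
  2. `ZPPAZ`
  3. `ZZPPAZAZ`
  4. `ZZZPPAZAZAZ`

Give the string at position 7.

s(k+1) = Z·s(k)·AZ, so each term gains Z as a prefix and AZ as a suffix.
From ZZZPPAZAZAZ, 3 further steps: ZZZPPAZAZAZ → ZZZZPPAZAZAZAZ → ZZZZZPPAZAZAZAZAZ → (answer).

ZZZZZZPPAZAZAZAZAZAZ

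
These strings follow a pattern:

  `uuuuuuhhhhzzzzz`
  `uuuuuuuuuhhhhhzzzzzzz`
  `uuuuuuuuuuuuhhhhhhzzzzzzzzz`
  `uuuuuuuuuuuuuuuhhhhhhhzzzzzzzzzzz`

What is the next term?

Reading off run lengths: u runs 6, 9, 12, 15; h runs 4, 5, 6, 7; z runs 5, 7, 9, 11 — each is linear in n, where the shown terms are n = 2, 3, 4, 5.
Setting n = 6 gives 18, 8, 13 characters in each block.

uuuuuuuuuuuuuuuuuuhhhhhhhhzzzzzzzzzzzzz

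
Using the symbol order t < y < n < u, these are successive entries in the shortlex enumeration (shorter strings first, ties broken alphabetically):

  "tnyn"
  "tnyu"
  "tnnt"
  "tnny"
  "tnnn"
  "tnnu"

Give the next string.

tnut

Treat tnnu as a base-4 numeral over the given alphabet and add one, carrying through any trailing u's.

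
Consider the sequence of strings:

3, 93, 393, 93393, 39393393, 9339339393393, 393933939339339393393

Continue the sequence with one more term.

9339339393393393933939339339393393

From term 3 onward, concatenate the second-to-last term with the last: 3·93 = 393, 93·393 = 93393, …
The next term joins 9339339393393 and 393933939339339393393.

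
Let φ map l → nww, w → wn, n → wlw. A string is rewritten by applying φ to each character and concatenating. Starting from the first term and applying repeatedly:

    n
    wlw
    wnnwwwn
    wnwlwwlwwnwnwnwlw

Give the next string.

Rewriting the 17 symbols of wnwlwwlwwnwnwnwlw one by one yields wn wlw wn nww wn wn nww wn wn wlw wn wlw wn wlw wn nww wn; concatenated:

wnwlwwnnwwwnwnnwwwnwnwlwwnwlwwnwlwwnnwwwn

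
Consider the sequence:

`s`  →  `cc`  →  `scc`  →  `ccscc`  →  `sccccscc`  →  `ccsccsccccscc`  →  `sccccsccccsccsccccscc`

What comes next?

ccsccsccccsccsccccsccccsccsccccscc

From term 3 onward, concatenate the second-to-last term with the last: s·cc = scc, cc·scc = ccscc, …
So term 8 is ccsccsccccscc·sccccsccccsccsccccscc.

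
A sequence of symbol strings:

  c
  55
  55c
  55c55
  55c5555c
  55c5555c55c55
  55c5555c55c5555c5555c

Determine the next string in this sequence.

55c5555c55c5555c5555c55c5555c55c55

This is a Fibonacci-style word recurrence s(k) = s(k−1)·s(k−2): e.g. 55·c = 55c.
The next term joins 55c5555c55c5555c5555c and 55c5555c55c55.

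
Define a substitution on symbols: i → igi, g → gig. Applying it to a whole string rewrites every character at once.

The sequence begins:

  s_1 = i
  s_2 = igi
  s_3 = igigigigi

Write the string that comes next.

Expanding igigigigi: i→igi, g→gig, i→igi, g→gig, i→igi, g→gig, i→igi, g→gig, i→igi. Concatenated: igi gig igi gig igi gig igi gig igi.

igigigigigigigigigigigigigi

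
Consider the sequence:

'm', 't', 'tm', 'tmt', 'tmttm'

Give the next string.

From term 3 onward, concatenate the last term with the second-to-last: t·m = tm, tm·t = tmt, …
Continuing: tmttm · tmt gives term 6.

tmttmtmt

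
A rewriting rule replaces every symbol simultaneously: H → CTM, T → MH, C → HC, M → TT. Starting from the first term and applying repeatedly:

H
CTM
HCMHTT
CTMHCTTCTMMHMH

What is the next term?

Applying the rule to each of the 14 symbols of CTMHCTTCTMMHMH gives the pieces HC MH TT CTM HC MH MH HC MH TT TT CTM TT CTM, which concatenate to the answer.

HCMHTTCTMHCMHMHHCMHTTTTCTMTTCTM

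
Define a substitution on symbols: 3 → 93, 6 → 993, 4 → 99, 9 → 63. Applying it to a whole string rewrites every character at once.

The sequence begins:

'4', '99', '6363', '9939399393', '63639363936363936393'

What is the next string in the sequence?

Rewriting the 20 symbols of 63639363936363936393 one by one yields 993 93 993 93 63 93 993 93 63 93 993 93 993 93 63 93 993 93 63 93; concatenated:

9939399393639399393639399393993936393993936393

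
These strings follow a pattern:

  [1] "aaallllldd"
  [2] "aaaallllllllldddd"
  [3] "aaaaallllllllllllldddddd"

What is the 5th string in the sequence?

Each string has the form a^{n+2} l^{4n+1} d^{2n} (n = 1, 2, …).
Setting n = 5 gives 7, 21, 10 characters in each block.

aaaaaaallllllllllllllllllllldddddddddd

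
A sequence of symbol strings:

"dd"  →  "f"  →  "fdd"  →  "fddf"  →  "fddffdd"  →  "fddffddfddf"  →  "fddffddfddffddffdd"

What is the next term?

Each term (from the third on) is the previous term followed by the one before it: term 3 = f·dd = fdd.
Continuing: fddffddfddffddffdd · fddffddfddf gives term 8.

fddffddfddffddffddfddffddfddf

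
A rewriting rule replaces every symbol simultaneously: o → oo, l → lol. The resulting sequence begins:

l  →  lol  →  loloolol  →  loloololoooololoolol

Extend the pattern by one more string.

Replace each of the 20 characters of loloololoooololoolol in place — lol oo lol oo oo lol oo lol oo oo oo oo lol oo lol oo oo lol oo lol — and concatenate.

loloololoooololoololoooooooololoololoooololoolol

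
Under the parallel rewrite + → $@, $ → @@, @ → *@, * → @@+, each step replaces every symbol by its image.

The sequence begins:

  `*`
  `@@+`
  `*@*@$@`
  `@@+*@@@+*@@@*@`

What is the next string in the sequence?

Replace each of the 14 characters of @@+*@@@+*@@@*@ in place — *@ *@ $@ @@+ *@ *@ *@ $@ @@+ *@ *@ *@ @@+ *@ — and concatenate.

*@*@$@@@+*@*@*@$@@@+*@*@*@@@+*@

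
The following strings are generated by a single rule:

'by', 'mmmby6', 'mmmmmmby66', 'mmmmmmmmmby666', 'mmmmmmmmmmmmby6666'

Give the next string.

mmmmmmmmmmmmmmmby66666

Each term wraps the previous one in mmm on the left and 6 on the right.
So the next term is mmm·mmmmmmmmmmmmby6666·6.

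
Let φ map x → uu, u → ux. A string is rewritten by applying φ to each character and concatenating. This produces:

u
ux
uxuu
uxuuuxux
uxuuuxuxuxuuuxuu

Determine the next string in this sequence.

uxuuuxuxuxuuuxuuuxuuuxuxuxuuuxux

Replace each of the 16 characters of uxuuuxuxuxuuuxuu in place — ux uu ux ux ux uu ux uu ux uu ux ux ux uu ux ux — and concatenate.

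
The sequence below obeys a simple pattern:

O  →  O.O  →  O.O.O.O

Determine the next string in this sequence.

Each string is two copies of the previous one joined by '.'.
One more doubling of O.O.O.O gives the answer.

O.O.O.O.O.O.O.O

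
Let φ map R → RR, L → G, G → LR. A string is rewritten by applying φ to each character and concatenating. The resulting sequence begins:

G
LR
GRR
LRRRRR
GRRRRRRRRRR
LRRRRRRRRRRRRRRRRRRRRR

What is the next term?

Rewriting the 22 symbols of LRRRRRRRRRRRRRRRRRRRRR one by one yields G RR RR RR RR RR RR RR RR RR RR RR RR RR RR RR RR RR RR RR RR RR; concatenated:

GRRRRRRRRRRRRRRRRRRRRRRRRRRRRRRRRRRRRRRRRRR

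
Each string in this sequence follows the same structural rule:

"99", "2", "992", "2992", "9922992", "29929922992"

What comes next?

Each term (from the third on) is the two preceding terms concatenated in order: term 3 = 99·2 = 992.
The next term joins 9922992 and 29929922992.

992299229929922992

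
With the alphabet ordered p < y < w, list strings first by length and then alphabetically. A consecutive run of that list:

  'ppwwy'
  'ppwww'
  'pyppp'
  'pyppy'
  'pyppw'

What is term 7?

Stepping forward 2 times from pyppw: pyppw → pypyp, then the target.

pypyy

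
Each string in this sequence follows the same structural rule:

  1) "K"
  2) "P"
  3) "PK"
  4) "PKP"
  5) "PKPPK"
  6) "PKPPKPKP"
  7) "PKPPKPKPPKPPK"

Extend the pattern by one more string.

PKPPKPKPPKPPKPKPPKPKP

From term 3 onward, concatenate the last term with the second-to-last: P·K = PK, PK·P = PKP, …
Continuing: PKPPKPKPPKPPK · PKPPKPKP gives term 8.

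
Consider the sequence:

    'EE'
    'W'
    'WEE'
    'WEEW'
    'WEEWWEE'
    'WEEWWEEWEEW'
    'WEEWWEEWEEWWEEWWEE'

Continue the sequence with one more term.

WEEWWEEWEEWWEEWWEEWEEWWEEWEEW

This is a Fibonacci-style word recurrence s(k) = s(k−1)·s(k−2): e.g. W·EE = WEE.
Continuing: WEEWWEEWEEWWEEWWEE · WEEWWEEWEEW gives term 8.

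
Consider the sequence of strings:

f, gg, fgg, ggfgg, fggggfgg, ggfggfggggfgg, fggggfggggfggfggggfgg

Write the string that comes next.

Each term (from the third on) is the two preceding terms concatenated in order: term 3 = f·gg = fgg.
So term 8 is ggfggfggggfgg·fggggfggggfggfggggfgg.

ggfggfggggfggfggggfggggfggfggggfgg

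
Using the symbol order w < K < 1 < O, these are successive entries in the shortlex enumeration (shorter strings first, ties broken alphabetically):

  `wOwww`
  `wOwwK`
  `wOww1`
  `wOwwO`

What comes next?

Find the rightmost character of wOwwO below O, bump it to the next letter, and reset everything to its right to w.

wOwKw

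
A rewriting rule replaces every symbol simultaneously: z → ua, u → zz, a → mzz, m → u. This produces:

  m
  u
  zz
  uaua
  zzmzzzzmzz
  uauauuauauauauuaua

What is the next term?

Rewriting the 18 symbols of uauauuauauauauuaua one by one yields zz mzz zz mzz zz zz mzz zz mzz zz mzz zz mzz zz zz mzz zz mzz; concatenated:

zzmzzzzmzzzzzzmzzzzmzzzzmzzzzmzzzzzzmzzzzmzz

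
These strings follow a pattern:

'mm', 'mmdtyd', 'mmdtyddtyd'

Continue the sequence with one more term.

mmdtyddtyddtyd

The strings grow by a fixed suffix dtyd each time.
One more step from mmdtyddtyd gives the answer.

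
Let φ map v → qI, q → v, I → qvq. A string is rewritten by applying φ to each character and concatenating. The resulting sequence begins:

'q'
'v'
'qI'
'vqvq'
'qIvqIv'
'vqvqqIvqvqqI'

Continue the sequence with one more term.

qIvqIvvqvqqIvqIvvqvq

Expanding vqvqqIvqvqqI: v→qI, q→v, v→qI, q→v, q→v, I→qvq, v→qI, q→v, v→qI, q→v, q→v, I→qvq. Concatenated: qI v qI v v qvq qI v qI v v qvq.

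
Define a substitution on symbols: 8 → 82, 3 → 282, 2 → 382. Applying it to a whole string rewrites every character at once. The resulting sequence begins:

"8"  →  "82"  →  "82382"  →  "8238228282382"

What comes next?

8238228282382382823828238228282382

Applying the rule to each of the 13 symbols of 8238228282382 gives the pieces 82 382 282 82 382 382 82 382 82 382 282 82 382, which concatenate to the answer.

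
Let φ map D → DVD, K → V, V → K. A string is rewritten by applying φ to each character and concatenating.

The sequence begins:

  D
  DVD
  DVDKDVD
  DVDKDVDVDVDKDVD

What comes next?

DVDKDVDVDVDKDVDKDVDKDVDVDVDKDVD

Applying the rule to each of the 15 symbols of DVDKDVDVDVDKDVD gives the pieces DVD K DVD V DVD K DVD K DVD K DVD V DVD K DVD, which concatenate to the answer.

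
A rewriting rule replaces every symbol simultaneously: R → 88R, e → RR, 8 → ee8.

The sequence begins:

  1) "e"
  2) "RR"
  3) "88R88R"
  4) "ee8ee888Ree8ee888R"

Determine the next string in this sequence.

Applying the rule to each of the 18 symbols of ee8ee888Ree8ee888R gives the pieces RR RR ee8 RR RR ee8 ee8 ee8 88R RR RR ee8 RR RR ee8 ee8 ee8 88R, which concatenate to the answer.

RRRRee8RRRRee8ee8ee888RRRRRee8RRRRee8ee8ee888R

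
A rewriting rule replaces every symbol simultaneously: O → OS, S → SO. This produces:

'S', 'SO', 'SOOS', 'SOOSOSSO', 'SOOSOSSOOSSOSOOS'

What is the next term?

φ(SOOSOSSOOSSOSOOS) expands symbol-by-symbol to SO OS OS SO OS SO SO OS OS SO SO OS SO OS OS SO; joining the 16 pieces gives the next term.

SOOSOSSOOSSOSOOSOSSOSOOSSOOSOSSO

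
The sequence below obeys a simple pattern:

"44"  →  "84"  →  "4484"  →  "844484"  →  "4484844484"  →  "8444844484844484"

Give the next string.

From term 3 onward, concatenate the second-to-last term with the last: 44·84 = 4484, 84·4484 = 844484, …
The next term joins 4484844484 and 8444844484844484.

44848444848444844484844484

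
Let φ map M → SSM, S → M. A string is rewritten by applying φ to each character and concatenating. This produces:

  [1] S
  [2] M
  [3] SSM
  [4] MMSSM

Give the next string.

Expanding MMSSM: M→SSM, M→SSM, S→M, S→M, M→SSM. Concatenated: SSM SSM M M SSM.

SSMSSMMMSSM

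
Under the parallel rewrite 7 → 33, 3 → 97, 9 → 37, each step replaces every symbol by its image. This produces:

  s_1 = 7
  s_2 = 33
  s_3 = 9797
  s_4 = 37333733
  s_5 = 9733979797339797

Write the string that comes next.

φ(9733979797339797) expands symbol-by-symbol to 37 33 97 97 37 33 37 33 37 33 97 97 37 33 37 33; joining the 16 pieces gives the next term.

37339797373337333733979737333733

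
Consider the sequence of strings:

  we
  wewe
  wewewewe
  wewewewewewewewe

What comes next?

Each string is two copies of the previous one concatenated.
Doubling wewewewewewewewe:

wewewewewewewewewewewewewewewewe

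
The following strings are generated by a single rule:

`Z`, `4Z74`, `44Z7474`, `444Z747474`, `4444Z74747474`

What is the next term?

s(k+1) = 4·s(k)·74, so each term gains 4 as a prefix and 74 as a suffix.
Applying this once more to 4444Z74747474:

44444Z7474747474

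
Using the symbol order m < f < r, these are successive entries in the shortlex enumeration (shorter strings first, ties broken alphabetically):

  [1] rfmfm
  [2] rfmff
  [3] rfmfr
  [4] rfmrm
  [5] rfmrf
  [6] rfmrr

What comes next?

rffmm

Treat rfmrr as a base-3 numeral over the given alphabet and add one, carrying through any trailing r's.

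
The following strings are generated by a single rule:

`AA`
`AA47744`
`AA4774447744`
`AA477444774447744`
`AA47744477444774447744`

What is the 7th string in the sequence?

Every step adds 47744 to the end: s(k+1) = s(k)·47744.
From AA47744477444774447744, 2 further steps: AA47744477444774447744 → AA4774447744477444774447744 → (answer).

AA477444774447744477444774447744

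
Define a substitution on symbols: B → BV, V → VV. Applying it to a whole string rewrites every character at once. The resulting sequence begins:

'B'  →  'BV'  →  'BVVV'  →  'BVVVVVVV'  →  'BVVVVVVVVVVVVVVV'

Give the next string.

Rewriting the 16 symbols of BVVVVVVVVVVVVVVV one by one yields BV VV VV VV VV VV VV VV VV VV VV VV VV VV VV VV; concatenated:

BVVVVVVVVVVVVVVVVVVVVVVVVVVVVVVV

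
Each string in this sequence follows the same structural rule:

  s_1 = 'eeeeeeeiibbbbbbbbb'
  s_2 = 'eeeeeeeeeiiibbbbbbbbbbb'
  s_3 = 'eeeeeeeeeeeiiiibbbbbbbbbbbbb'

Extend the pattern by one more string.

eeeeeeeeeeeeeiiiiibbbbbbbbbbbbbbb

Term n consists of 2n+1 e's, followed by n-1 i's, followed by 2n+3 b's, where the shown terms are n = 3, 4, 5.
Setting n = 6 gives 13, 5, 15 characters in each block.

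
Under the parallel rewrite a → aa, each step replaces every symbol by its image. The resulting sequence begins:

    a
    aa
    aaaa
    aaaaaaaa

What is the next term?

aaaaaaaaaaaaaaaa

Expanding aaaaaaaa: a→aa, a→aa, a→aa, a→aa, a→aa, a→aa, a→aa, a→aa. Concatenated: aa aa aa aa aa aa aa aa.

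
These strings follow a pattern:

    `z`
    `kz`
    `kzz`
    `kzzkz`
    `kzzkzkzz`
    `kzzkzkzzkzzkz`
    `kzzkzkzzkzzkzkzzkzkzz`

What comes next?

Each term (from the third on) is the previous term followed by the one before it: term 3 = kz·z = kzz.
Continuing: kzzkzkzzkzzkzkzzkzkzz · kzzkzkzzkzzkz gives term 8.

kzzkzkzzkzzkzkzzkzkzzkzzkzkzzkzzkz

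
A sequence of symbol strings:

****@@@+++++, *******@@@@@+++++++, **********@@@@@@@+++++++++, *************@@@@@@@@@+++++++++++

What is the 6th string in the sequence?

*******************@@@@@@@@@@@@@+++++++++++++++

The n-th term is 3n+1 *'s then 2n+1 @'s then 2n+3 +'s (n = 1, 2, …).
Setting n = 6 gives 19, 13, 15 characters in each block.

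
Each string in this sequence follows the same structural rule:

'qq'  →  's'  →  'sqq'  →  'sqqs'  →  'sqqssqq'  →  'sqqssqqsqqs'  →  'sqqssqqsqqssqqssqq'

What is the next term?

Each term (from the third on) is the previous term followed by the one before it: term 3 = s·qq = sqq.
Continuing: sqqssqqsqqssqqssqq · sqqssqqsqqs gives term 8.

sqqssqqsqqssqqssqqsqqssqqsqqs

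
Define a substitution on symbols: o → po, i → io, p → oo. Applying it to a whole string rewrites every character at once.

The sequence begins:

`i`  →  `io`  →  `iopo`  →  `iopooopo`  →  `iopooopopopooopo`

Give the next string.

φ(iopooopopopooopo) expands symbol-by-symbol to io po oo po po po oo po oo po oo po po po oo po; joining the 16 pieces gives the next term.

iopooopopopooopooopooopopopooopo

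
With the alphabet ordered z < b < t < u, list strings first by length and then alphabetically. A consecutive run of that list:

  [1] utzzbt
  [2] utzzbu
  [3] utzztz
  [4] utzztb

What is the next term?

utzztt

Treat utzztb as a base-4 numeral over the given alphabet and add one, carrying through any trailing u's.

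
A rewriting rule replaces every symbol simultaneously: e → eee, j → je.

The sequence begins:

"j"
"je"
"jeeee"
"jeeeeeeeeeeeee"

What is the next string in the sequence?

Rewriting the 14 symbols of jeeeeeeeeeeeee one by one yields je eee eee eee eee eee eee eee eee eee eee eee eee eee; concatenated:

jeeeeeeeeeeeeeeeeeeeeeeeeeeeeeeeeeeeeeeee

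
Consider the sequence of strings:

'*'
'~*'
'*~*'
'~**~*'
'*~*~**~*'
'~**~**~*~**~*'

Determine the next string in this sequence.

From term 3 onward, concatenate the second-to-last term with the last: *·~* = *~*, ~*·*~* = ~**~*, …
Continuing: *~*~**~* · ~**~**~*~**~* gives term 7.

*~*~**~*~**~**~*~**~*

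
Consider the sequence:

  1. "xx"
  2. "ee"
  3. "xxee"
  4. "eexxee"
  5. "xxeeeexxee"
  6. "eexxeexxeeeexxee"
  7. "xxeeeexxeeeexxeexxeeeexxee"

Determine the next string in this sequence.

This is a Fibonacci-style word recurrence s(k) = s(k−2)·s(k−1): e.g. xx·ee = xxee.
So term 8 is eexxeexxeeeexxee·xxeeeexxeeeexxeexxeeeexxee.

eexxeexxeeeexxeexxeeeexxeeeexxeexxeeeexxee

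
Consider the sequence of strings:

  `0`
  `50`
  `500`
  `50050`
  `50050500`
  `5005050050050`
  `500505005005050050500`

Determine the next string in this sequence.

Each term (from the third on) is the previous term followed by the one before it: term 3 = 50·0 = 500.
Continuing: 500505005005050050500 · 5005050050050 gives term 8.

5005050050050500505005005050050050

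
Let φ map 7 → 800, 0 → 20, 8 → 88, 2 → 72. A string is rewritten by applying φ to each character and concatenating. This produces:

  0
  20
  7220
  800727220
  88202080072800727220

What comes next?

8888722072208820208007288202080072800727220

Replace each of the 20 characters of 88202080072800727220 in place — 88 88 72 20 72 20 88 20 20 800 72 88 20 20 800 72 800 72 72 20 — and concatenate.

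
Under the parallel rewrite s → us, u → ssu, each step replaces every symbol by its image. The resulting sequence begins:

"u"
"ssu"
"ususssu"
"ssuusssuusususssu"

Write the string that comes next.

ususssussuusususssussuusssuusssuusususssu

Replace each of the 17 characters of ssuusssuusususssu in place — us us ssu ssu us us us ssu ssu us ssu us ssu us us us ssu — and concatenate.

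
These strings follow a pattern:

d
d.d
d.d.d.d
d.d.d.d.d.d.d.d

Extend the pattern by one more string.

Each string is two copies of the previous one joined by '.'.
Doubling d.d.d.d.d.d.d.d with '.' between the halves:

d.d.d.d.d.d.d.d.d.d.d.d.d.d.d.d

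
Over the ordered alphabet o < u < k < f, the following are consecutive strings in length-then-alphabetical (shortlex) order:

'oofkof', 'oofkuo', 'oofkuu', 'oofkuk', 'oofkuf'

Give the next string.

Treat oofkuf as a base-4 numeral over the given alphabet and add one, carrying through any trailing f's.

oofkko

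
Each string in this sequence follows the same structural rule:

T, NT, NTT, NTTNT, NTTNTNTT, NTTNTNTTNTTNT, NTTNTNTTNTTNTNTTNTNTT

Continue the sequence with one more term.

NTTNTNTTNTTNTNTTNTNTTNTTNTNTTNTTNT

From term 3 onward, concatenate the last term with the second-to-last: NT·T = NTT, NTT·NT = NTTNT, …
The next term joins NTTNTNTTNTTNTNTTNTNTT and NTTNTNTTNTTNT.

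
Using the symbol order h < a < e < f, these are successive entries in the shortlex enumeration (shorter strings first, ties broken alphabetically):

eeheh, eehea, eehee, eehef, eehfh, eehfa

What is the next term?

eehfe

The successor of eehfa increments the rightmost position that isn't already f and resets every position after it to h.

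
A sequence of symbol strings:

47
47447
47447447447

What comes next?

Each string is two copies of the previous one joined by '4'.
One more doubling of 47447447447 gives the answer.

47447447447447447447447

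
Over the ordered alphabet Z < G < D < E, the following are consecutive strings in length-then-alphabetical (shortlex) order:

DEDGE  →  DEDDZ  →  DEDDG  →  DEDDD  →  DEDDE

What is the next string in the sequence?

Find the rightmost character of DEDDE below E, bump it to the next letter, and reset everything to its right to Z.

DEDEZ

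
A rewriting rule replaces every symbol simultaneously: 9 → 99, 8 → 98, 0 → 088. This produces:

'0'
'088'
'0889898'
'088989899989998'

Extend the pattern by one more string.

0889898999899989999999899999998

φ(088989899989998) expands symbol-by-symbol to 088 98 98 99 98 99 98 99 99 99 98 99 99 99 98; joining the 15 pieces gives the next term.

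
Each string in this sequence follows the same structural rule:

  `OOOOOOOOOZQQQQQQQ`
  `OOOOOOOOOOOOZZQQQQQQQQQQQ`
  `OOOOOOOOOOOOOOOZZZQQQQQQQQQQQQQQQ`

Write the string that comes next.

OOOOOOOOOOOOOOOOOOZZZZQQQQQQQQQQQQQQQQQQQ

Each string has the form O^{3n+3} Z^{n-1} Q^{4n-1}, where the shown terms are n = 2, 3, 4.
Setting n = 5 gives 18, 4, 19 characters in each block.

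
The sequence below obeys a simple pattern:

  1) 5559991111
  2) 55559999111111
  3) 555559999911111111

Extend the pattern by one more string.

Each string has the form 5^{n+1} 9^{n+1} 1^{2n}, where the shown terms are n = 2, 3, 4.
For the next term, n = 5, so the run lengths are 6, 6, 10.

5555559999991111111111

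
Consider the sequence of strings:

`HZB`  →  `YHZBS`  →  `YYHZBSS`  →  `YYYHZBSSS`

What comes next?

Each term wraps the previous one in Y on the left and S on the right.
Applying this once more to YYYHZBSSS:

YYYYHZBSSSS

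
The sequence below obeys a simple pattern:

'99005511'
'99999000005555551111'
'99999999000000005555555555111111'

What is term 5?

99999999999999000000000000005555555555555555551111111111

Term n consists of 3n-1 9's, followed by 3n-1 0's, followed by 4n-2 5's, followed by 2n 1's (n = 1, 2, …).
Setting n = 5 gives 14, 14, 18, 10 characters in each block.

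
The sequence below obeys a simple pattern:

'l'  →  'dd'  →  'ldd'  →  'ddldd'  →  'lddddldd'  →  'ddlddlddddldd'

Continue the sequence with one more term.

Each term (from the third on) is the two preceding terms concatenated in order: term 3 = l·dd = ldd.
The next term joins lddddldd and ddlddlddddldd.

lddddlddddlddlddddldd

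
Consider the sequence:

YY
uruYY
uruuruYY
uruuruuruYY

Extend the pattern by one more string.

The strings grow by a fixed prefix uru each time.
Applying this once more to uruuruuruYY:

uruuruuruuruYY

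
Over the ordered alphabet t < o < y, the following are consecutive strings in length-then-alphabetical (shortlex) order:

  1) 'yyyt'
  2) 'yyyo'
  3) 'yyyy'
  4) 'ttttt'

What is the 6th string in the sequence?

Advancing 2 positions from ttttt through ttttt → tttto reaches term 6.

tttty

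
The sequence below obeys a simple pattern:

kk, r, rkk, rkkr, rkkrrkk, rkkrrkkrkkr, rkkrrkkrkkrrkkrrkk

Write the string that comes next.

Each term (from the third on) is the previous term followed by the one before it: term 3 = r·kk = rkk.
The next term joins rkkrrkkrkkrrkkrrkk and rkkrrkkrkkr.

rkkrrkkrkkrrkkrrkkrkkrrkkrkkr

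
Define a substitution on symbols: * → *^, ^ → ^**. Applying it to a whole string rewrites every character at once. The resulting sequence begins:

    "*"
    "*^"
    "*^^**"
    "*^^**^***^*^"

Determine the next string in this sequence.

Rewriting each symbol of *^^**^***^*^: *→*^, ^→^**, ^→^**, *→*^, *→*^, ^→^**, *→*^, *→*^, *→*^, ^→^**, *→*^, ^→^**, which concatenates to *^ ^** ^** *^ *^ ^** *^ *^ *^ ^** *^ ^**.

*^^**^***^*^^***^*^*^^***^^**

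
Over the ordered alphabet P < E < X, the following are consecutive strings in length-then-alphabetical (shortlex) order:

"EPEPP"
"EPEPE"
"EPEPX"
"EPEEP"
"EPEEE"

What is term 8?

EPEXE

Continuing the enumeration 3 steps past EPEEE: EPEEE → EPEEX → EPEXP → (answer).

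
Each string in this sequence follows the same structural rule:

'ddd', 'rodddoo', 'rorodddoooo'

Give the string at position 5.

Every step adds ro to the front and oo to the end of the previous string.
From rorodddoooo, 2 further steps: rorodddoooo → rororodddoooooo → (answer).

rorororodddoooooooo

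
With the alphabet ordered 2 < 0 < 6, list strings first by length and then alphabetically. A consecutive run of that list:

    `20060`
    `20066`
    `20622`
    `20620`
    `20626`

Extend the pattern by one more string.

Treat 20626 as a base-3 numeral over the given alphabet and add one, carrying through any trailing 6's.

20602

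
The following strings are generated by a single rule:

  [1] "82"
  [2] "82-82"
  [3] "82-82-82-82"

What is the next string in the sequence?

82-82-82-82-82-82-82-82

s(k+1) = s(k)·-·s(k) — each term doubles the last with '-' between the halves.
One more doubling of 82-82-82-82 gives the answer.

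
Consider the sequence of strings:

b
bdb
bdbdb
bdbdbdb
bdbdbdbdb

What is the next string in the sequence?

The strings grow by a fixed suffix db each time.
Applying this once more to bdbdbdbdb:

bdbdbdbdbdb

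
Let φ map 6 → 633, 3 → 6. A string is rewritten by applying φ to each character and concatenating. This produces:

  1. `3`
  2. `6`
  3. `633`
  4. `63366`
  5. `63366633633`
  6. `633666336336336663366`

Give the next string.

Applying the rule to each of the 21 symbols of 633666336336336663366 gives the pieces 633 6 6 633 633 633 6 6 633 6 6 633 6 6 633 633 633 6 6 633 633, which concatenate to the answer.

6336663363363366633666336663363363366633633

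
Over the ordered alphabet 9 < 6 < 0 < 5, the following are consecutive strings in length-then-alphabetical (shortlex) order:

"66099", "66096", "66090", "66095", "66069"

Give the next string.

Find the rightmost character of 66069 below 5, bump it to the next letter, and reset everything to its right to 9.

66066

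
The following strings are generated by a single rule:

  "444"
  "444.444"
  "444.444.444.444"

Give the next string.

Every step duplicates the string with '.' between the halves.
Doubling 444.444.444.444 with '.' between the halves:

444.444.444.444.444.444.444.444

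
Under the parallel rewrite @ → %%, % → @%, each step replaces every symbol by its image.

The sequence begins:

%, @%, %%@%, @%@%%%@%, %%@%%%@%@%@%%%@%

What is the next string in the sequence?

@%@%%%@%@%@%%%@%%%@%%%@%@%@%%%@%

φ(%%@%%%@%@%@%%%@%) expands symbol-by-symbol to @% @% %% @% @% @% %% @% %% @% %% @% @% @% %% @%; joining the 16 pieces gives the next term.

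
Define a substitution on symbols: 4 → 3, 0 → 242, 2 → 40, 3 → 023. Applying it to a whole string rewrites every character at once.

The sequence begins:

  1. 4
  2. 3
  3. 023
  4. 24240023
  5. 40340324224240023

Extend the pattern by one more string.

Rewriting the 17 symbols of 40340324224240023 one by one yields 3 242 023 3 242 023 40 3 40 40 3 40 3 242 242 40 023; concatenated:

324202332420234034040340324224240023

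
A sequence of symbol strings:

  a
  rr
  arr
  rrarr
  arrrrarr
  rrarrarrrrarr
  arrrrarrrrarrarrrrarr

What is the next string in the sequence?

rrarrarrrrarrarrrrarrrrarrarrrrarr

From term 3 onward, concatenate the second-to-last term with the last: a·rr = arr, rr·arr = rrarr, …
So term 8 is rrarrarrrrarr·arrrrarrrrarrarrrrarr.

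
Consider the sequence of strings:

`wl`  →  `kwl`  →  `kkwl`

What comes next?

kkkwl

Each term is the previous one with k prepended.
One more step from kkwl gives the answer.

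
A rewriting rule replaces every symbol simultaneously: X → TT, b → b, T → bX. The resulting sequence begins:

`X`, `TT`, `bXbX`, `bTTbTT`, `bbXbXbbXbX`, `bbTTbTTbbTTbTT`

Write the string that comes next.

Rewriting the 14 symbols of bbTTbTTbbTTbTT one by one yields b b bX bX b bX bX b b bX bX b bX bX; concatenated:

bbbXbXbbXbXbbbXbXbbXbX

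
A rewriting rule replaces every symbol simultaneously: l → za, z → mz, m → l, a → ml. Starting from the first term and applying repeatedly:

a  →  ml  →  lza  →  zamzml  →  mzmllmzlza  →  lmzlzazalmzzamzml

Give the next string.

zalmzzamzmlmzmlzalmzmzmllmzlza

Applying the rule to each of the 17 symbols of lmzlzazalmzzamzml gives the pieces za l mz za mz ml mz ml za l mz mz ml l mz l za, which concatenate to the answer.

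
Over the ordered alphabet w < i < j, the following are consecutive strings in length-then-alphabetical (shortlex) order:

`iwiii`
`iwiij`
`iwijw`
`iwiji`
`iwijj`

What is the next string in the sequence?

iwjww

Treat iwijj as a base-3 numeral over the given alphabet and add one, carrying through any trailing j's.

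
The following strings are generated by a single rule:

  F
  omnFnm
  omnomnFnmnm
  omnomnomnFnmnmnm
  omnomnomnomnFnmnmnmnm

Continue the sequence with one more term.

omnomnomnomnomnFnmnmnmnmnm

Each term wraps the previous one in omn on the left and nm on the right.
So the next term is omn·omnomnomnomnFnmnmnmnm·nm.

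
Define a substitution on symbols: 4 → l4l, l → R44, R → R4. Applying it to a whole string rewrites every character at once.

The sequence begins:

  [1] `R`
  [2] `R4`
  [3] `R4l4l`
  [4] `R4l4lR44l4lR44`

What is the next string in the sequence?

Rewriting the 14 symbols of R4l4lR44l4lR44 one by one yields R4 l4l R44 l4l R44 R4 l4l l4l R44 l4l R44 R4 l4l l4l; concatenated:

R4l4lR44l4lR44R4l4ll4lR44l4lR44R4l4ll4l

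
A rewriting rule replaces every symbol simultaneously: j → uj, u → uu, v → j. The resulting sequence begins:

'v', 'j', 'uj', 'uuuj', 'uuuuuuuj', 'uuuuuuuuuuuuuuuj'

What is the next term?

Rewriting the 16 symbols of uuuuuuuuuuuuuuuj one by one yields uu uu uu uu uu uu uu uu uu uu uu uu uu uu uu uj; concatenated:

uuuuuuuuuuuuuuuuuuuuuuuuuuuuuuuj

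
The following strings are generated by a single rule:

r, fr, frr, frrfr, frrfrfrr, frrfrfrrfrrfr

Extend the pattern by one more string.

Each term (from the third on) is the previous term followed by the one before it: term 3 = fr·r = frr.
So term 7 is frrfrfrrfrrfr·frrfrfrr.

frrfrfrrfrrfrfrrfrfrr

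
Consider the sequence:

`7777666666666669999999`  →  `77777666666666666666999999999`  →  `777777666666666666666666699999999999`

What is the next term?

7777777666666666666666666666669999999999999

Term n consists of n+1 7's, followed by 4n-1 6's, followed by 2n+1 9's, where the shown terms are n = 3, 4, 5.
Setting n = 6 gives 7, 23, 13 characters in each block.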